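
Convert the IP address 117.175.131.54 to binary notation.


117 = 01110101
175 = 10101111
131 = 10000011
54 = 00110110
Binary: 01110101.10101111.10000011.00110110


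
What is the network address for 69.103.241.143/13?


IP:   01000101.01100111.11110001.10001111
Mask: 11111111.11111000.00000000.00000000
AND operation:
Net:  01000101.01100000.00000000.00000000
Network: 69.96.0.0/13


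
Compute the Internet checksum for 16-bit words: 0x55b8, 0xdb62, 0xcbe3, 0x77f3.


Sum all words (with carry folding):
+ 0x55b8 = 0x55b8
+ 0xdb62 = 0x311b
+ 0xcbe3 = 0xfcfe
+ 0x77f3 = 0x74f2
One's complement: ~0x74f2
Checksum = 0x8b0d


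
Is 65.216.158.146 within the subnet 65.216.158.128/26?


Subnet network: 65.216.158.128
Test IP AND mask: 65.216.158.128
Yes, 65.216.158.146 is in 65.216.158.128/26


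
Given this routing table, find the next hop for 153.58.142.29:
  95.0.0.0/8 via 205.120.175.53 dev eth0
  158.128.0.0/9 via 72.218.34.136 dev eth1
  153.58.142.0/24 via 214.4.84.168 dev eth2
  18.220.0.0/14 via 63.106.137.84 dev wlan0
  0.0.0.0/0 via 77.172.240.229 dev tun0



Longest prefix match for 153.58.142.29:
  /8 95.0.0.0: no
  /9 158.128.0.0: no
  /24 153.58.142.0: MATCH
  /14 18.220.0.0: no
  /0 0.0.0.0: MATCH
Selected: next-hop 214.4.84.168 via eth2 (matched /24)


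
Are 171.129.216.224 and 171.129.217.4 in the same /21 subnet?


Mask: 255.255.248.0
171.129.216.224 AND mask = 171.129.216.0
171.129.217.4 AND mask = 171.129.216.0
Yes, same subnet (171.129.216.0)


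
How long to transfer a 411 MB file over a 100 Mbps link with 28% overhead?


Effective throughput = 100 * (1 - 28/100) = 72 Mbps
File size in Mb = 411 * 8 = 3288 Mb
Time = 3288 / 72
Time = 45.6667 seconds


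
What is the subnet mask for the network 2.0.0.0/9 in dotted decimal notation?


/9 means 9 network bits, 23 host bits
Binary: 11111111100000000000000000000000
Mask: 255.128.0.0


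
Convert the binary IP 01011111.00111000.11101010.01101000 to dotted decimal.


01011111 = 95
00111000 = 56
11101010 = 234
01101000 = 104
IP: 95.56.234.104


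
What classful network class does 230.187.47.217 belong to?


First octet: 230
Binary: 11100110
1110xxxx -> Class D (224-239)
Class D (multicast), default mask N/A


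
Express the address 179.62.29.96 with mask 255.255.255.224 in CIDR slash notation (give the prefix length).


Binary: 11111111.11111111.11111111.11100000
Count leading 1s
Prefix: /27


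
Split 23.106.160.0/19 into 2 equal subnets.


New prefix = 19 + 1 = 20
Each subnet has 4096 addresses
  23.106.160.0/20
  23.106.176.0/20
Subnets: 23.106.160.0/20, 23.106.176.0/20


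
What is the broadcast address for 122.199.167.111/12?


Network: 122.192.0.0/12
Host bits = 20
Set all host bits to 1:
Broadcast: 122.207.255.255


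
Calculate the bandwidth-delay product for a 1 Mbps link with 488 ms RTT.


BDP = bandwidth * RTT
= 1 Mbps * 488 ms
= 1 * 1e6 * 488 / 1000 bits
= 488000 bits
= 61000 bytes
= 59.5703 KB
BDP = 488000 bits (61000 bytes)


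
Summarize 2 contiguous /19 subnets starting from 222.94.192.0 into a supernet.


Original prefix: /19
Number of subnets: 2 = 2^1
New prefix = 19 - 1 = 18
Supernet: 222.94.192.0/18


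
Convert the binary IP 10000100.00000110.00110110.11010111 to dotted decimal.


10000100 = 132
00000110 = 6
00110110 = 54
11010111 = 215
IP: 132.6.54.215


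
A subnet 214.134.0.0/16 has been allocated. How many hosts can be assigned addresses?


Host bits = 32 - 16 = 16
Total addresses = 2^16 = 65536
Usable = total - 2 (network and broadcast)
Usable hosts: 65534


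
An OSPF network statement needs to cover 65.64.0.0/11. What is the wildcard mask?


Subnet mask: 255.224.0.0
Wildcard = 255.255.255.255 - subnet mask
255 - 255 = 0
255 - 224 = 31
255 - 0 = 255
255 - 0 = 255
Wildcard: 0.31.255.255


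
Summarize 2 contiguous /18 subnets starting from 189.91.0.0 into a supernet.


Original prefix: /18
Number of subnets: 2 = 2^1
New prefix = 18 - 1 = 17
Supernet: 189.91.0.0/17


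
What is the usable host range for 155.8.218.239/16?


Network: 155.8.0.0
Broadcast: 155.8.255.255
First usable = network + 1
Last usable = broadcast - 1
Range: 155.8.0.1 to 155.8.255.254


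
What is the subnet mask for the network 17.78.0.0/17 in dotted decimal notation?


/17 means 17 network bits, 15 host bits
Binary: 11111111111111111000000000000000
Mask: 255.255.128.0


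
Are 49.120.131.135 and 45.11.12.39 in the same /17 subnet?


Mask: 255.255.128.0
49.120.131.135 AND mask = 49.120.128.0
45.11.12.39 AND mask = 45.11.0.0
No, different subnets (49.120.128.0 vs 45.11.0.0)


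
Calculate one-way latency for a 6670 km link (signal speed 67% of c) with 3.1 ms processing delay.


Speed = 0.67 * 3e5 km/s = 201000 km/s
Propagation delay = 6670 / 201000 = 0.0332 s = 33.1841 ms
Processing delay = 3.1 ms
Total one-way latency = 36.2841 ms


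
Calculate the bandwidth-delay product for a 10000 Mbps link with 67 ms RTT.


BDP = bandwidth * RTT
= 10000 Mbps * 67 ms
= 10000 * 1e6 * 67 / 1000 bits
= 670000000 bits
= 83750000 bytes
= 81787.1094 KB
BDP = 670000000 bits (83750000 bytes)


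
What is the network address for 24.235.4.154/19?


IP:   00011000.11101011.00000100.10011010
Mask: 11111111.11111111.11100000.00000000
AND operation:
Net:  00011000.11101011.00000000.00000000
Network: 24.235.0.0/19


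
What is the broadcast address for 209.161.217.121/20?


Network: 209.161.208.0/20
Host bits = 12
Set all host bits to 1:
Broadcast: 209.161.223.255


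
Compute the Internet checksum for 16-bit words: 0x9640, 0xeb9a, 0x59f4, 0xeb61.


Sum all words (with carry folding):
+ 0x9640 = 0x9640
+ 0xeb9a = 0x81db
+ 0x59f4 = 0xdbcf
+ 0xeb61 = 0xc731
One's complement: ~0xc731
Checksum = 0x38ce


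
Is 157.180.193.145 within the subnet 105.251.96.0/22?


Subnet network: 105.251.96.0
Test IP AND mask: 157.180.192.0
No, 157.180.193.145 is not in 105.251.96.0/22


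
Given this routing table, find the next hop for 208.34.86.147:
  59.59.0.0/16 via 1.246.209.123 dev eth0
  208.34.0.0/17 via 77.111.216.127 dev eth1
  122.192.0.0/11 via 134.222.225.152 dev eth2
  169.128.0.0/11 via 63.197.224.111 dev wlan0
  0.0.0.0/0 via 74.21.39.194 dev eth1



Longest prefix match for 208.34.86.147:
  /16 59.59.0.0: no
  /17 208.34.0.0: MATCH
  /11 122.192.0.0: no
  /11 169.128.0.0: no
  /0 0.0.0.0: MATCH
Selected: next-hop 77.111.216.127 via eth1 (matched /17)


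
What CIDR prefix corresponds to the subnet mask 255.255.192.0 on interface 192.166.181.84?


Binary: 11111111.11111111.11000000.00000000
Count leading 1s
Prefix: /18


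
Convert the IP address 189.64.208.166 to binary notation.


189 = 10111101
64 = 01000000
208 = 11010000
166 = 10100110
Binary: 10111101.01000000.11010000.10100110


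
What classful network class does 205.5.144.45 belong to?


First octet: 205
Binary: 11001101
110xxxxx -> Class C (192-223)
Class C, default mask 255.255.255.0 (/24)


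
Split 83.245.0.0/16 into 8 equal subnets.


New prefix = 16 + 3 = 19
Each subnet has 8192 addresses
  83.245.0.0/19
  83.245.32.0/19
  83.245.64.0/19
  83.245.96.0/19
  83.245.128.0/19
  83.245.160.0/19
  83.245.192.0/19
  83.245.224.0/19
Subnets: 83.245.0.0/19, 83.245.32.0/19, 83.245.64.0/19, 83.245.96.0/19, 83.245.128.0/19, 83.245.160.0/19, 83.245.192.0/19, 83.245.224.0/19


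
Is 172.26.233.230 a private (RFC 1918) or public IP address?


RFC 1918 private ranges:
  10.0.0.0/8 (10.0.0.0 - 10.255.255.255)
  172.16.0.0/12 (172.16.0.0 - 172.31.255.255)
  192.168.0.0/16 (192.168.0.0 - 192.168.255.255)
Private (in 172.16.0.0/12)


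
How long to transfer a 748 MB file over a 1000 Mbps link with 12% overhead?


Effective throughput = 1000 * (1 - 12/100) = 880 Mbps
File size in Mb = 748 * 8 = 5984 Mb
Time = 5984 / 880
Time = 6.8 seconds


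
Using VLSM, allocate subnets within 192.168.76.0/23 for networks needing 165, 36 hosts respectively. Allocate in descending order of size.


165 hosts -> /24 (254 usable): 192.168.76.0/24
36 hosts -> /26 (62 usable): 192.168.77.0/26
Allocation: 192.168.76.0/24 (165 hosts, 254 usable); 192.168.77.0/26 (36 hosts, 62 usable)


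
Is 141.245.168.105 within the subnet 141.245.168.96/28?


Subnet network: 141.245.168.96
Test IP AND mask: 141.245.168.96
Yes, 141.245.168.105 is in 141.245.168.96/28


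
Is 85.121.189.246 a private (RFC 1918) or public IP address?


RFC 1918 private ranges:
  10.0.0.0/8 (10.0.0.0 - 10.255.255.255)
  172.16.0.0/12 (172.16.0.0 - 172.31.255.255)
  192.168.0.0/16 (192.168.0.0 - 192.168.255.255)
Public (not in any RFC 1918 range)


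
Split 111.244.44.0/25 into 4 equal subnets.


New prefix = 25 + 2 = 27
Each subnet has 32 addresses
  111.244.44.0/27
  111.244.44.32/27
  111.244.44.64/27
  111.244.44.96/27
Subnets: 111.244.44.0/27, 111.244.44.32/27, 111.244.44.64/27, 111.244.44.96/27


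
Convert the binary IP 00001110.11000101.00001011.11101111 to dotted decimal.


00001110 = 14
11000101 = 197
00001011 = 11
11101111 = 239
IP: 14.197.11.239


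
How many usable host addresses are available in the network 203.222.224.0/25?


Host bits = 32 - 25 = 7
Total addresses = 2^7 = 128
Usable = total - 2 (network and broadcast)
Usable hosts: 126


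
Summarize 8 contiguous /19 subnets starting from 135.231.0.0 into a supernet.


Original prefix: /19
Number of subnets: 8 = 2^3
New prefix = 19 - 3 = 16
Supernet: 135.231.0.0/16


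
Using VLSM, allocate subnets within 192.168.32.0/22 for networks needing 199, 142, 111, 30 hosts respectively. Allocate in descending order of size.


199 hosts -> /24 (254 usable): 192.168.32.0/24
142 hosts -> /24 (254 usable): 192.168.33.0/24
111 hosts -> /25 (126 usable): 192.168.34.0/25
30 hosts -> /27 (30 usable): 192.168.34.128/27
Allocation: 192.168.32.0/24 (199 hosts, 254 usable); 192.168.33.0/24 (142 hosts, 254 usable); 192.168.34.0/25 (111 hosts, 126 usable); 192.168.34.128/27 (30 hosts, 30 usable)


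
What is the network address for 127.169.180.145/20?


IP:   01111111.10101001.10110100.10010001
Mask: 11111111.11111111.11110000.00000000
AND operation:
Net:  01111111.10101001.10110000.00000000
Network: 127.169.176.0/20


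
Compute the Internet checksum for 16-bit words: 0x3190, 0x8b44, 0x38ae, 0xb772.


Sum all words (with carry folding):
+ 0x3190 = 0x3190
+ 0x8b44 = 0xbcd4
+ 0x38ae = 0xf582
+ 0xb772 = 0xacf5
One's complement: ~0xacf5
Checksum = 0x530a


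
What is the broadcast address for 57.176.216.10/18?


Network: 57.176.192.0/18
Host bits = 14
Set all host bits to 1:
Broadcast: 57.176.255.255


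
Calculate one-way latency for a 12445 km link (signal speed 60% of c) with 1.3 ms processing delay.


Speed = 0.6 * 3e5 km/s = 180000 km/s
Propagation delay = 12445 / 180000 = 0.0691 s = 69.1389 ms
Processing delay = 1.3 ms
Total one-way latency = 70.4389 ms


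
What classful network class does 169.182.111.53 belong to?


First octet: 169
Binary: 10101001
10xxxxxx -> Class B (128-191)
Class B, default mask 255.255.0.0 (/16)


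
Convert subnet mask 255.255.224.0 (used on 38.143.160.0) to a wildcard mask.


Subnet mask: 255.255.224.0
Wildcard = 255.255.255.255 - subnet mask
255 - 255 = 0
255 - 255 = 0
255 - 224 = 31
255 - 0 = 255
Wildcard: 0.0.31.255


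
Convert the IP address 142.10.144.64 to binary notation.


142 = 10001110
10 = 00001010
144 = 10010000
64 = 01000000
Binary: 10001110.00001010.10010000.01000000


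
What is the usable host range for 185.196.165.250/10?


Network: 185.192.0.0
Broadcast: 185.255.255.255
First usable = network + 1
Last usable = broadcast - 1
Range: 185.192.0.1 to 185.255.255.254


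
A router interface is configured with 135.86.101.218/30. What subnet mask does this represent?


/30 means 30 network bits, 2 host bits
Binary: 11111111111111111111111111111100
Mask: 255.255.255.252


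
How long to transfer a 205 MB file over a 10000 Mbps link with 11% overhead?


Effective throughput = 10000 * (1 - 11/100) = 8900 Mbps
File size in Mb = 205 * 8 = 1640 Mb
Time = 1640 / 8900
Time = 0.1843 seconds


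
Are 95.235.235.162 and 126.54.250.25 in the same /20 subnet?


Mask: 255.255.240.0
95.235.235.162 AND mask = 95.235.224.0
126.54.250.25 AND mask = 126.54.240.0
No, different subnets (95.235.224.0 vs 126.54.240.0)


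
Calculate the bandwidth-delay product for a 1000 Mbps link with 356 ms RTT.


BDP = bandwidth * RTT
= 1000 Mbps * 356 ms
= 1000 * 1e6 * 356 / 1000 bits
= 356000000 bits
= 44500000 bytes
= 43457.0312 KB
BDP = 356000000 bits (44500000 bytes)


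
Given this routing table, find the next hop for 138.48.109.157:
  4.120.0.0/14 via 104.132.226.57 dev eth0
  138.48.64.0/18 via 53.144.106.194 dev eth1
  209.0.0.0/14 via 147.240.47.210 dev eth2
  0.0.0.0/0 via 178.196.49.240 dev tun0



Longest prefix match for 138.48.109.157:
  /14 4.120.0.0: no
  /18 138.48.64.0: MATCH
  /14 209.0.0.0: no
  /0 0.0.0.0: MATCH
Selected: next-hop 53.144.106.194 via eth1 (matched /18)


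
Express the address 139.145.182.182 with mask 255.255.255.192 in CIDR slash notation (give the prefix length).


Binary: 11111111.11111111.11111111.11000000
Count leading 1s
Prefix: /26


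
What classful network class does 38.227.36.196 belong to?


First octet: 38
Binary: 00100110
0xxxxxxx -> Class A (1-126)
Class A, default mask 255.0.0.0 (/8)


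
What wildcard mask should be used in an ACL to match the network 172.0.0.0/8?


Subnet mask: 255.0.0.0
Wildcard = 255.255.255.255 - subnet mask
255 - 255 = 0
255 - 0 = 255
255 - 0 = 255
255 - 0 = 255
Wildcard: 0.255.255.255


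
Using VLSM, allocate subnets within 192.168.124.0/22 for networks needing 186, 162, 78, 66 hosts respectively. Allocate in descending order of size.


186 hosts -> /24 (254 usable): 192.168.124.0/24
162 hosts -> /24 (254 usable): 192.168.125.0/24
78 hosts -> /25 (126 usable): 192.168.126.0/25
66 hosts -> /25 (126 usable): 192.168.126.128/25
Allocation: 192.168.124.0/24 (186 hosts, 254 usable); 192.168.125.0/24 (162 hosts, 254 usable); 192.168.126.0/25 (78 hosts, 126 usable); 192.168.126.128/25 (66 hosts, 126 usable)


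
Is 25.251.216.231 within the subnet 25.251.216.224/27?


Subnet network: 25.251.216.224
Test IP AND mask: 25.251.216.224
Yes, 25.251.216.231 is in 25.251.216.224/27


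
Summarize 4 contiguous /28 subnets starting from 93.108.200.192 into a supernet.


Original prefix: /28
Number of subnets: 4 = 2^2
New prefix = 28 - 2 = 26
Supernet: 93.108.200.192/26


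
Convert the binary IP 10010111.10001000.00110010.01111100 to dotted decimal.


10010111 = 151
10001000 = 136
00110010 = 50
01111100 = 124
IP: 151.136.50.124


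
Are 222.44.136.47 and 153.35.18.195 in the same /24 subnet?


Mask: 255.255.255.0
222.44.136.47 AND mask = 222.44.136.0
153.35.18.195 AND mask = 153.35.18.0
No, different subnets (222.44.136.0 vs 153.35.18.0)


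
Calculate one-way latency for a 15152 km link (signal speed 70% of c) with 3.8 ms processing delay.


Speed = 0.7 * 3e5 km/s = 210000 km/s
Propagation delay = 15152 / 210000 = 0.0722 s = 72.1524 ms
Processing delay = 3.8 ms
Total one-way latency = 75.9524 ms


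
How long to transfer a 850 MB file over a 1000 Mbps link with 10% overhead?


Effective throughput = 1000 * (1 - 10/100) = 900 Mbps
File size in Mb = 850 * 8 = 6800 Mb
Time = 6800 / 900
Time = 7.5556 seconds


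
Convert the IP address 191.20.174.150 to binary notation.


191 = 10111111
20 = 00010100
174 = 10101110
150 = 10010110
Binary: 10111111.00010100.10101110.10010110


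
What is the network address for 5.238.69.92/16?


IP:   00000101.11101110.01000101.01011100
Mask: 11111111.11111111.00000000.00000000
AND operation:
Net:  00000101.11101110.00000000.00000000
Network: 5.238.0.0/16


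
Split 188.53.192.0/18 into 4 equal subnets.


New prefix = 18 + 2 = 20
Each subnet has 4096 addresses
  188.53.192.0/20
  188.53.208.0/20
  188.53.224.0/20
  188.53.240.0/20
Subnets: 188.53.192.0/20, 188.53.208.0/20, 188.53.224.0/20, 188.53.240.0/20


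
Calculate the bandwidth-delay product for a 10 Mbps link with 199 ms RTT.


BDP = bandwidth * RTT
= 10 Mbps * 199 ms
= 10 * 1e6 * 199 / 1000 bits
= 1990000 bits
= 248750 bytes
= 242.9199 KB
BDP = 1990000 bits (248750 bytes)


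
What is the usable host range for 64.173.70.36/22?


Network: 64.173.68.0
Broadcast: 64.173.71.255
First usable = network + 1
Last usable = broadcast - 1
Range: 64.173.68.1 to 64.173.71.254


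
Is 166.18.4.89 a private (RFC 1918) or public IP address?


RFC 1918 private ranges:
  10.0.0.0/8 (10.0.0.0 - 10.255.255.255)
  172.16.0.0/12 (172.16.0.0 - 172.31.255.255)
  192.168.0.0/16 (192.168.0.0 - 192.168.255.255)
Public (not in any RFC 1918 range)


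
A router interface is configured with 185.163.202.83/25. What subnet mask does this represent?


/25 means 25 network bits, 7 host bits
Binary: 11111111111111111111111110000000
Mask: 255.255.255.128


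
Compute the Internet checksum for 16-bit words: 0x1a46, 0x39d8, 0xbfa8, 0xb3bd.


Sum all words (with carry folding):
+ 0x1a46 = 0x1a46
+ 0x39d8 = 0x541e
+ 0xbfa8 = 0x13c7
+ 0xb3bd = 0xc784
One's complement: ~0xc784
Checksum = 0x387b


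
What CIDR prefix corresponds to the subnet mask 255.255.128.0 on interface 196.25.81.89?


Binary: 11111111.11111111.10000000.00000000
Count leading 1s
Prefix: /17


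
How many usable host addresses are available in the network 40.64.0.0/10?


Host bits = 32 - 10 = 22
Total addresses = 2^22 = 4194304
Usable = total - 2 (network and broadcast)
Usable hosts: 4194302


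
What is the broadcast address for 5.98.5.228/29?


Network: 5.98.5.224/29
Host bits = 3
Set all host bits to 1:
Broadcast: 5.98.5.231


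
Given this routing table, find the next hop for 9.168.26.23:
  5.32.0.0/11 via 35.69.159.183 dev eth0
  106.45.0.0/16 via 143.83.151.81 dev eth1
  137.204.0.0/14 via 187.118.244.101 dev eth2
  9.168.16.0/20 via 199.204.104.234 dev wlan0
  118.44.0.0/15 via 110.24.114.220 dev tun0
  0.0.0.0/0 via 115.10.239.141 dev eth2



Longest prefix match for 9.168.26.23:
  /11 5.32.0.0: no
  /16 106.45.0.0: no
  /14 137.204.0.0: no
  /20 9.168.16.0: MATCH
  /15 118.44.0.0: no
  /0 0.0.0.0: MATCH
Selected: next-hop 199.204.104.234 via wlan0 (matched /20)


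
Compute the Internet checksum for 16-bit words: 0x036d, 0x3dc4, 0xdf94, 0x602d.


Sum all words (with carry folding):
+ 0x036d = 0x036d
+ 0x3dc4 = 0x4131
+ 0xdf94 = 0x20c6
+ 0x602d = 0x80f3
One's complement: ~0x80f3
Checksum = 0x7f0c


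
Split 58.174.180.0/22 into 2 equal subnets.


New prefix = 22 + 1 = 23
Each subnet has 512 addresses
  58.174.180.0/23
  58.174.182.0/23
Subnets: 58.174.180.0/23, 58.174.182.0/23


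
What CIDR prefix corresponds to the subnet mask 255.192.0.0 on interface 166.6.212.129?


Binary: 11111111.11000000.00000000.00000000
Count leading 1s
Prefix: /10


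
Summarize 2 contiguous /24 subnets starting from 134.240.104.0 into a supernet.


Original prefix: /24
Number of subnets: 2 = 2^1
New prefix = 24 - 1 = 23
Supernet: 134.240.104.0/23


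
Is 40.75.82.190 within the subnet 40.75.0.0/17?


Subnet network: 40.75.0.0
Test IP AND mask: 40.75.0.0
Yes, 40.75.82.190 is in 40.75.0.0/17


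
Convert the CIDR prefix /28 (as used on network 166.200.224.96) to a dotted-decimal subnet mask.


/28 means 28 network bits, 4 host bits
Binary: 11111111111111111111111111110000
Mask: 255.255.255.240


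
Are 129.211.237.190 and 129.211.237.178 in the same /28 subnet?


Mask: 255.255.255.240
129.211.237.190 AND mask = 129.211.237.176
129.211.237.178 AND mask = 129.211.237.176
Yes, same subnet (129.211.237.176)


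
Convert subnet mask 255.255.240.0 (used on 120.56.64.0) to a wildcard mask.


Subnet mask: 255.255.240.0
Wildcard = 255.255.255.255 - subnet mask
255 - 255 = 0
255 - 255 = 0
255 - 240 = 15
255 - 0 = 255
Wildcard: 0.0.15.255


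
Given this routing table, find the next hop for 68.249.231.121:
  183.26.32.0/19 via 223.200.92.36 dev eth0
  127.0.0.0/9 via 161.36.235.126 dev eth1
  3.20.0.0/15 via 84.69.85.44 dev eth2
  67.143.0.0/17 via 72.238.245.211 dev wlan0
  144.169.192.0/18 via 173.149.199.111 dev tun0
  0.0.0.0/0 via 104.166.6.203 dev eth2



Longest prefix match for 68.249.231.121:
  /19 183.26.32.0: no
  /9 127.0.0.0: no
  /15 3.20.0.0: no
  /17 67.143.0.0: no
  /18 144.169.192.0: no
  /0 0.0.0.0: MATCH
Selected: next-hop 104.166.6.203 via eth2 (matched /0)


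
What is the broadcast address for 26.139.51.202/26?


Network: 26.139.51.192/26
Host bits = 6
Set all host bits to 1:
Broadcast: 26.139.51.255


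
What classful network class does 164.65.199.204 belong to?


First octet: 164
Binary: 10100100
10xxxxxx -> Class B (128-191)
Class B, default mask 255.255.0.0 (/16)


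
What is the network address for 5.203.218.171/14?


IP:   00000101.11001011.11011010.10101011
Mask: 11111111.11111100.00000000.00000000
AND operation:
Net:  00000101.11001000.00000000.00000000
Network: 5.200.0.0/14


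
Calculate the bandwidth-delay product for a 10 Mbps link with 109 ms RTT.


BDP = bandwidth * RTT
= 10 Mbps * 109 ms
= 10 * 1e6 * 109 / 1000 bits
= 1090000 bits
= 136250 bytes
= 133.0566 KB
BDP = 1090000 bits (136250 bytes)


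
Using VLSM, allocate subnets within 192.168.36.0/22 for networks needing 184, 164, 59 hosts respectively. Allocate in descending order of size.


184 hosts -> /24 (254 usable): 192.168.36.0/24
164 hosts -> /24 (254 usable): 192.168.37.0/24
59 hosts -> /26 (62 usable): 192.168.38.0/26
Allocation: 192.168.36.0/24 (184 hosts, 254 usable); 192.168.37.0/24 (164 hosts, 254 usable); 192.168.38.0/26 (59 hosts, 62 usable)


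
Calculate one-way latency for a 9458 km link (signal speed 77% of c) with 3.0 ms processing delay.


Speed = 0.77 * 3e5 km/s = 231000 km/s
Propagation delay = 9458 / 231000 = 0.0409 s = 40.9437 ms
Processing delay = 3.0 ms
Total one-way latency = 43.9437 ms


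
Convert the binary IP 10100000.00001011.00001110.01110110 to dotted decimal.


10100000 = 160
00001011 = 11
00001110 = 14
01110110 = 118
IP: 160.11.14.118


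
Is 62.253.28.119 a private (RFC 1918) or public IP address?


RFC 1918 private ranges:
  10.0.0.0/8 (10.0.0.0 - 10.255.255.255)
  172.16.0.0/12 (172.16.0.0 - 172.31.255.255)
  192.168.0.0/16 (192.168.0.0 - 192.168.255.255)
Public (not in any RFC 1918 range)


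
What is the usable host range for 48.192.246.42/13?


Network: 48.192.0.0
Broadcast: 48.199.255.255
First usable = network + 1
Last usable = broadcast - 1
Range: 48.192.0.1 to 48.199.255.254


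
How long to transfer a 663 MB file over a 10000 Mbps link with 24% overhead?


Effective throughput = 10000 * (1 - 24/100) = 7600 Mbps
File size in Mb = 663 * 8 = 5304 Mb
Time = 5304 / 7600
Time = 0.6979 seconds


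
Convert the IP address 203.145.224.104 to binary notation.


203 = 11001011
145 = 10010001
224 = 11100000
104 = 01101000
Binary: 11001011.10010001.11100000.01101000


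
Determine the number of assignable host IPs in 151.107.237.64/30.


Host bits = 32 - 30 = 2
Total addresses = 2^2 = 4
Usable = total - 2 (network and broadcast)
Usable hosts: 2


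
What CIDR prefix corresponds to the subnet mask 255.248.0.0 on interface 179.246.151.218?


Binary: 11111111.11111000.00000000.00000000
Count leading 1s
Prefix: /13


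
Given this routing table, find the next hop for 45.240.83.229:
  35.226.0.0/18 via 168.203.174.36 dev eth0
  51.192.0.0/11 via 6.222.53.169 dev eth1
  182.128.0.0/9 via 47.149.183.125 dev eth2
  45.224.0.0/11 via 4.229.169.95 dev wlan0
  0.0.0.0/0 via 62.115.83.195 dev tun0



Longest prefix match for 45.240.83.229:
  /18 35.226.0.0: no
  /11 51.192.0.0: no
  /9 182.128.0.0: no
  /11 45.224.0.0: MATCH
  /0 0.0.0.0: MATCH
Selected: next-hop 4.229.169.95 via wlan0 (matched /11)


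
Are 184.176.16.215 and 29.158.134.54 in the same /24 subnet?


Mask: 255.255.255.0
184.176.16.215 AND mask = 184.176.16.0
29.158.134.54 AND mask = 29.158.134.0
No, different subnets (184.176.16.0 vs 29.158.134.0)


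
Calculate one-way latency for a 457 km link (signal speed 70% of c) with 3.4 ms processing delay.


Speed = 0.7 * 3e5 km/s = 210000 km/s
Propagation delay = 457 / 210000 = 0.0022 s = 2.1762 ms
Processing delay = 3.4 ms
Total one-way latency = 5.5762 ms


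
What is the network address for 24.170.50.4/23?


IP:   00011000.10101010.00110010.00000100
Mask: 11111111.11111111.11111110.00000000
AND operation:
Net:  00011000.10101010.00110010.00000000
Network: 24.170.50.0/23


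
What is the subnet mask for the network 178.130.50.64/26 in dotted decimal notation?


/26 means 26 network bits, 6 host bits
Binary: 11111111111111111111111111000000
Mask: 255.255.255.192


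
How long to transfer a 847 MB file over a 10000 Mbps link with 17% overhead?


Effective throughput = 10000 * (1 - 17/100) = 8300 Mbps
File size in Mb = 847 * 8 = 6776 Mb
Time = 6776 / 8300
Time = 0.8164 seconds


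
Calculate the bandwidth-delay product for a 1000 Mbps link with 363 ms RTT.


BDP = bandwidth * RTT
= 1000 Mbps * 363 ms
= 1000 * 1e6 * 363 / 1000 bits
= 363000000 bits
= 45375000 bytes
= 44311.5234 KB
BDP = 363000000 bits (45375000 bytes)


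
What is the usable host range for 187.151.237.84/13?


Network: 187.144.0.0
Broadcast: 187.151.255.255
First usable = network + 1
Last usable = broadcast - 1
Range: 187.144.0.1 to 187.151.255.254


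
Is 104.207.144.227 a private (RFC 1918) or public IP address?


RFC 1918 private ranges:
  10.0.0.0/8 (10.0.0.0 - 10.255.255.255)
  172.16.0.0/12 (172.16.0.0 - 172.31.255.255)
  192.168.0.0/16 (192.168.0.0 - 192.168.255.255)
Public (not in any RFC 1918 range)


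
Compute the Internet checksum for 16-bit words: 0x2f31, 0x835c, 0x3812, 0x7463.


Sum all words (with carry folding):
+ 0x2f31 = 0x2f31
+ 0x835c = 0xb28d
+ 0x3812 = 0xea9f
+ 0x7463 = 0x5f03
One's complement: ~0x5f03
Checksum = 0xa0fc


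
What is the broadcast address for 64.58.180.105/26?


Network: 64.58.180.64/26
Host bits = 6
Set all host bits to 1:
Broadcast: 64.58.180.127


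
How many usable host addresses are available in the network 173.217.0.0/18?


Host bits = 32 - 18 = 14
Total addresses = 2^14 = 16384
Usable = total - 2 (network and broadcast)
Usable hosts: 16382


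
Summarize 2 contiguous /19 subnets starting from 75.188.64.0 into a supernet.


Original prefix: /19
Number of subnets: 2 = 2^1
New prefix = 19 - 1 = 18
Supernet: 75.188.64.0/18


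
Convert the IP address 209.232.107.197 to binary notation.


209 = 11010001
232 = 11101000
107 = 01101011
197 = 11000101
Binary: 11010001.11101000.01101011.11000101


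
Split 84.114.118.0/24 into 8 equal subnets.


New prefix = 24 + 3 = 27
Each subnet has 32 addresses
  84.114.118.0/27
  84.114.118.32/27
  84.114.118.64/27
  84.114.118.96/27
  84.114.118.128/27
  84.114.118.160/27
  84.114.118.192/27
  84.114.118.224/27
Subnets: 84.114.118.0/27, 84.114.118.32/27, 84.114.118.64/27, 84.114.118.96/27, 84.114.118.128/27, 84.114.118.160/27, 84.114.118.192/27, 84.114.118.224/27


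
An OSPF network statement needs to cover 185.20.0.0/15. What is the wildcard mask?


Subnet mask: 255.254.0.0
Wildcard = 255.255.255.255 - subnet mask
255 - 255 = 0
255 - 254 = 1
255 - 0 = 255
255 - 0 = 255
Wildcard: 0.1.255.255


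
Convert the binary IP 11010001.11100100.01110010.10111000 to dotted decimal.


11010001 = 209
11100100 = 228
01110010 = 114
10111000 = 184
IP: 209.228.114.184


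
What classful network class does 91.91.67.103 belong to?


First octet: 91
Binary: 01011011
0xxxxxxx -> Class A (1-126)
Class A, default mask 255.0.0.0 (/8)


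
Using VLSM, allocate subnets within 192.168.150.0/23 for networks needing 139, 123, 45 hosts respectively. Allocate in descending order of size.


139 hosts -> /24 (254 usable): 192.168.150.0/24
123 hosts -> /25 (126 usable): 192.168.151.0/25
45 hosts -> /26 (62 usable): 192.168.151.128/26
Allocation: 192.168.150.0/24 (139 hosts, 254 usable); 192.168.151.0/25 (123 hosts, 126 usable); 192.168.151.128/26 (45 hosts, 62 usable)


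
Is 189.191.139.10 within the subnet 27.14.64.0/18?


Subnet network: 27.14.64.0
Test IP AND mask: 189.191.128.0
No, 189.191.139.10 is not in 27.14.64.0/18


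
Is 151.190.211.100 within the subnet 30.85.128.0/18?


Subnet network: 30.85.128.0
Test IP AND mask: 151.190.192.0
No, 151.190.211.100 is not in 30.85.128.0/18


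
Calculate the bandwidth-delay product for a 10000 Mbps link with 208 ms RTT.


BDP = bandwidth * RTT
= 10000 Mbps * 208 ms
= 10000 * 1e6 * 208 / 1000 bits
= 2080000000 bits
= 260000000 bytes
= 253906.25 KB
BDP = 2080000000 bits (260000000 bytes)


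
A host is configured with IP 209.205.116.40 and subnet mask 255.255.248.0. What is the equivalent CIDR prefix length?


Binary: 11111111.11111111.11111000.00000000
Count leading 1s
Prefix: /21


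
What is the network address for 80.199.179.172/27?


IP:   01010000.11000111.10110011.10101100
Mask: 11111111.11111111.11111111.11100000
AND operation:
Net:  01010000.11000111.10110011.10100000
Network: 80.199.179.160/27


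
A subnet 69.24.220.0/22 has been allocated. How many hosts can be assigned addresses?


Host bits = 32 - 22 = 10
Total addresses = 2^10 = 1024
Usable = total - 2 (network and broadcast)
Usable hosts: 1022


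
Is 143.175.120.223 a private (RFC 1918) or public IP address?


RFC 1918 private ranges:
  10.0.0.0/8 (10.0.0.0 - 10.255.255.255)
  172.16.0.0/12 (172.16.0.0 - 172.31.255.255)
  192.168.0.0/16 (192.168.0.0 - 192.168.255.255)
Public (not in any RFC 1918 range)


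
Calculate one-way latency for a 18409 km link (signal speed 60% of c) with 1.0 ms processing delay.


Speed = 0.6 * 3e5 km/s = 180000 km/s
Propagation delay = 18409 / 180000 = 0.1023 s = 102.2722 ms
Processing delay = 1.0 ms
Total one-way latency = 103.2722 ms


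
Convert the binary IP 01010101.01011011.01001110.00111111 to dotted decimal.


01010101 = 85
01011011 = 91
01001110 = 78
00111111 = 63
IP: 85.91.78.63


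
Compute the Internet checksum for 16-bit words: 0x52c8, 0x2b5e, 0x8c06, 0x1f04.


Sum all words (with carry folding):
+ 0x52c8 = 0x52c8
+ 0x2b5e = 0x7e26
+ 0x8c06 = 0x0a2d
+ 0x1f04 = 0x2931
One's complement: ~0x2931
Checksum = 0xd6ce


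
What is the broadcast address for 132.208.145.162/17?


Network: 132.208.128.0/17
Host bits = 15
Set all host bits to 1:
Broadcast: 132.208.255.255


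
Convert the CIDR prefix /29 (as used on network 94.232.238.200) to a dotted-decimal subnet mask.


/29 means 29 network bits, 3 host bits
Binary: 11111111111111111111111111111000
Mask: 255.255.255.248


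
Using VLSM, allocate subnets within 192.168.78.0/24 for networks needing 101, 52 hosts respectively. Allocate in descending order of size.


101 hosts -> /25 (126 usable): 192.168.78.0/25
52 hosts -> /26 (62 usable): 192.168.78.128/26
Allocation: 192.168.78.0/25 (101 hosts, 126 usable); 192.168.78.128/26 (52 hosts, 62 usable)


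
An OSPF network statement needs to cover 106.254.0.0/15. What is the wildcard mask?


Subnet mask: 255.254.0.0
Wildcard = 255.255.255.255 - subnet mask
255 - 255 = 0
255 - 254 = 1
255 - 0 = 255
255 - 0 = 255
Wildcard: 0.1.255.255


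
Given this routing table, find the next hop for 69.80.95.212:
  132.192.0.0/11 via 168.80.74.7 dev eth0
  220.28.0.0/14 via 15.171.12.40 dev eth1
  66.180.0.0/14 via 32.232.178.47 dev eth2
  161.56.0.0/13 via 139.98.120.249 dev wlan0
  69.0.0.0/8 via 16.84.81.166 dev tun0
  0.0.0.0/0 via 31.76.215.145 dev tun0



Longest prefix match for 69.80.95.212:
  /11 132.192.0.0: no
  /14 220.28.0.0: no
  /14 66.180.0.0: no
  /13 161.56.0.0: no
  /8 69.0.0.0: MATCH
  /0 0.0.0.0: MATCH
Selected: next-hop 16.84.81.166 via tun0 (matched /8)


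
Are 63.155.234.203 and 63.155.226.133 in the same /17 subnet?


Mask: 255.255.128.0
63.155.234.203 AND mask = 63.155.128.0
63.155.226.133 AND mask = 63.155.128.0
Yes, same subnet (63.155.128.0)


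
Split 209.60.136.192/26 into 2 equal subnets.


New prefix = 26 + 1 = 27
Each subnet has 32 addresses
  209.60.136.192/27
  209.60.136.224/27
Subnets: 209.60.136.192/27, 209.60.136.224/27


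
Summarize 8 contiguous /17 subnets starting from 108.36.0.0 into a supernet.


Original prefix: /17
Number of subnets: 8 = 2^3
New prefix = 17 - 3 = 14
Supernet: 108.36.0.0/14


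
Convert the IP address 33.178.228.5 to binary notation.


33 = 00100001
178 = 10110010
228 = 11100100
5 = 00000101
Binary: 00100001.10110010.11100100.00000101


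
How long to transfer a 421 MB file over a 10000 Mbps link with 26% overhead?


Effective throughput = 10000 * (1 - 26/100) = 7400 Mbps
File size in Mb = 421 * 8 = 3368 Mb
Time = 3368 / 7400
Time = 0.4551 seconds


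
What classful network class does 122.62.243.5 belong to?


First octet: 122
Binary: 01111010
0xxxxxxx -> Class A (1-126)
Class A, default mask 255.0.0.0 (/8)


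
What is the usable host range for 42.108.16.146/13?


Network: 42.104.0.0
Broadcast: 42.111.255.255
First usable = network + 1
Last usable = broadcast - 1
Range: 42.104.0.1 to 42.111.255.254


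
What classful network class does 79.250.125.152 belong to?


First octet: 79
Binary: 01001111
0xxxxxxx -> Class A (1-126)
Class A, default mask 255.0.0.0 (/8)


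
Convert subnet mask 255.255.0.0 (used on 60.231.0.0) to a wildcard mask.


Subnet mask: 255.255.0.0
Wildcard = 255.255.255.255 - subnet mask
255 - 255 = 0
255 - 255 = 0
255 - 0 = 255
255 - 0 = 255
Wildcard: 0.0.255.255


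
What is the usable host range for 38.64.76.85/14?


Network: 38.64.0.0
Broadcast: 38.67.255.255
First usable = network + 1
Last usable = broadcast - 1
Range: 38.64.0.1 to 38.67.255.254


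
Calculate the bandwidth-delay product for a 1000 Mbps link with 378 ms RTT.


BDP = bandwidth * RTT
= 1000 Mbps * 378 ms
= 1000 * 1e6 * 378 / 1000 bits
= 378000000 bits
= 47250000 bytes
= 46142.5781 KB
BDP = 378000000 bits (47250000 bytes)


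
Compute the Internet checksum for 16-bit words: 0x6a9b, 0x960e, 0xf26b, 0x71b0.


Sum all words (with carry folding):
+ 0x6a9b = 0x6a9b
+ 0x960e = 0x00aa
+ 0xf26b = 0xf315
+ 0x71b0 = 0x64c6
One's complement: ~0x64c6
Checksum = 0x9b39


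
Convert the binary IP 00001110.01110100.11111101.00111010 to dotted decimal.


00001110 = 14
01110100 = 116
11111101 = 253
00111010 = 58
IP: 14.116.253.58


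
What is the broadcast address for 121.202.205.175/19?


Network: 121.202.192.0/19
Host bits = 13
Set all host bits to 1:
Broadcast: 121.202.223.255


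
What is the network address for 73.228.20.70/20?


IP:   01001001.11100100.00010100.01000110
Mask: 11111111.11111111.11110000.00000000
AND operation:
Net:  01001001.11100100.00010000.00000000
Network: 73.228.16.0/20


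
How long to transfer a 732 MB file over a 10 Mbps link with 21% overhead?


Effective throughput = 10 * (1 - 21/100) = 7.9 Mbps
File size in Mb = 732 * 8 = 5856 Mb
Time = 5856 / 7.9
Time = 741.2658 seconds


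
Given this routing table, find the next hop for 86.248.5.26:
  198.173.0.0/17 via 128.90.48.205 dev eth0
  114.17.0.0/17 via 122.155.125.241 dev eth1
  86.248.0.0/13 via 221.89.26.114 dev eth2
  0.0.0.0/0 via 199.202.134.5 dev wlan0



Longest prefix match for 86.248.5.26:
  /17 198.173.0.0: no
  /17 114.17.0.0: no
  /13 86.248.0.0: MATCH
  /0 0.0.0.0: MATCH
Selected: next-hop 221.89.26.114 via eth2 (matched /13)


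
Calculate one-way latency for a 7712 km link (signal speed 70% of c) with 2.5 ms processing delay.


Speed = 0.7 * 3e5 km/s = 210000 km/s
Propagation delay = 7712 / 210000 = 0.0367 s = 36.7238 ms
Processing delay = 2.5 ms
Total one-way latency = 39.2238 ms


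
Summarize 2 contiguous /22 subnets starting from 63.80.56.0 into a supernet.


Original prefix: /22
Number of subnets: 2 = 2^1
New prefix = 22 - 1 = 21
Supernet: 63.80.56.0/21


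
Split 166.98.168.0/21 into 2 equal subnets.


New prefix = 21 + 1 = 22
Each subnet has 1024 addresses
  166.98.168.0/22
  166.98.172.0/22
Subnets: 166.98.168.0/22, 166.98.172.0/22


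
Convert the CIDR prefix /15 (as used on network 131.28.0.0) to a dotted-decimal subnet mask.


/15 means 15 network bits, 17 host bits
Binary: 11111111111111100000000000000000
Mask: 255.254.0.0


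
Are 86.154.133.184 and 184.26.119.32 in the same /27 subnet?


Mask: 255.255.255.224
86.154.133.184 AND mask = 86.154.133.160
184.26.119.32 AND mask = 184.26.119.32
No, different subnets (86.154.133.160 vs 184.26.119.32)


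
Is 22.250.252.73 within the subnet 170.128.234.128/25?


Subnet network: 170.128.234.128
Test IP AND mask: 22.250.252.0
No, 22.250.252.73 is not in 170.128.234.128/25


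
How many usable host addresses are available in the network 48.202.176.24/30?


Host bits = 32 - 30 = 2
Total addresses = 2^2 = 4
Usable = total - 2 (network and broadcast)
Usable hosts: 2


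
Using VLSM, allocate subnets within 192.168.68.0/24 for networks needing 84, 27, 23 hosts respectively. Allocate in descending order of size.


84 hosts -> /25 (126 usable): 192.168.68.0/25
27 hosts -> /27 (30 usable): 192.168.68.128/27
23 hosts -> /27 (30 usable): 192.168.68.160/27
Allocation: 192.168.68.0/25 (84 hosts, 126 usable); 192.168.68.128/27 (27 hosts, 30 usable); 192.168.68.160/27 (23 hosts, 30 usable)


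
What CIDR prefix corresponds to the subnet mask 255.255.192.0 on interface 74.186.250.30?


Binary: 11111111.11111111.11000000.00000000
Count leading 1s
Prefix: /18


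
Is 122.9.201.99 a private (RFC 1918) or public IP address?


RFC 1918 private ranges:
  10.0.0.0/8 (10.0.0.0 - 10.255.255.255)
  172.16.0.0/12 (172.16.0.0 - 172.31.255.255)
  192.168.0.0/16 (192.168.0.0 - 192.168.255.255)
Public (not in any RFC 1918 range)


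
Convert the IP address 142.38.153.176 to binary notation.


142 = 10001110
38 = 00100110
153 = 10011001
176 = 10110000
Binary: 10001110.00100110.10011001.10110000


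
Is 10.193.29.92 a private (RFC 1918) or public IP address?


RFC 1918 private ranges:
  10.0.0.0/8 (10.0.0.0 - 10.255.255.255)
  172.16.0.0/12 (172.16.0.0 - 172.31.255.255)
  192.168.0.0/16 (192.168.0.0 - 192.168.255.255)
Private (in 10.0.0.0/8)


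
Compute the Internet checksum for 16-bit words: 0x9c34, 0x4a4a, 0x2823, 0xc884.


Sum all words (with carry folding):
+ 0x9c34 = 0x9c34
+ 0x4a4a = 0xe67e
+ 0x2823 = 0x0ea2
+ 0xc884 = 0xd726
One's complement: ~0xd726
Checksum = 0x28d9


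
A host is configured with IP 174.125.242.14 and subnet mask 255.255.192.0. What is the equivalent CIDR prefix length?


Binary: 11111111.11111111.11000000.00000000
Count leading 1s
Prefix: /18


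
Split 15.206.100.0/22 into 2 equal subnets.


New prefix = 22 + 1 = 23
Each subnet has 512 addresses
  15.206.100.0/23
  15.206.102.0/23
Subnets: 15.206.100.0/23, 15.206.102.0/23


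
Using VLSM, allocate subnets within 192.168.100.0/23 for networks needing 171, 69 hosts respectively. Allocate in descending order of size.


171 hosts -> /24 (254 usable): 192.168.100.0/24
69 hosts -> /25 (126 usable): 192.168.101.0/25
Allocation: 192.168.100.0/24 (171 hosts, 254 usable); 192.168.101.0/25 (69 hosts, 126 usable)


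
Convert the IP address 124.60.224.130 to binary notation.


124 = 01111100
60 = 00111100
224 = 11100000
130 = 10000010
Binary: 01111100.00111100.11100000.10000010


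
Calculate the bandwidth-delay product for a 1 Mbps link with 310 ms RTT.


BDP = bandwidth * RTT
= 1 Mbps * 310 ms
= 1 * 1e6 * 310 / 1000 bits
= 310000 bits
= 38750 bytes
= 37.8418 KB
BDP = 310000 bits (38750 bytes)


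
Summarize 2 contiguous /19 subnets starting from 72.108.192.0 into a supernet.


Original prefix: /19
Number of subnets: 2 = 2^1
New prefix = 19 - 1 = 18
Supernet: 72.108.192.0/18
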